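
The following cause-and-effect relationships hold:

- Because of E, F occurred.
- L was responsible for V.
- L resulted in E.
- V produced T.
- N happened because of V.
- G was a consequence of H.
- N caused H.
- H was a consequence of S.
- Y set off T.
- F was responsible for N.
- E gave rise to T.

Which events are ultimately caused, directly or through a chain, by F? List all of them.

Direct effects: N.
2 steps out: H.
3 steps out: G.
Not reachable from it: Y, L, V, E, T, S.

G, H, N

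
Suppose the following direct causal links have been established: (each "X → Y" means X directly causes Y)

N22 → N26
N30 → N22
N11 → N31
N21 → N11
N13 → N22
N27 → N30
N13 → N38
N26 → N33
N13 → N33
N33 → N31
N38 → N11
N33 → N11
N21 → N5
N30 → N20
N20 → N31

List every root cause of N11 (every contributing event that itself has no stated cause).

N13, N21, N27

Tracing upstream from N11: N11 ← N33 ← N26 ← N22 ← N30 ← N27.
A separate upstream branch: N11 ← N21.
A separate upstream branch: N11 ← N33 ← N13.
Each of those chain origins has no stated cause.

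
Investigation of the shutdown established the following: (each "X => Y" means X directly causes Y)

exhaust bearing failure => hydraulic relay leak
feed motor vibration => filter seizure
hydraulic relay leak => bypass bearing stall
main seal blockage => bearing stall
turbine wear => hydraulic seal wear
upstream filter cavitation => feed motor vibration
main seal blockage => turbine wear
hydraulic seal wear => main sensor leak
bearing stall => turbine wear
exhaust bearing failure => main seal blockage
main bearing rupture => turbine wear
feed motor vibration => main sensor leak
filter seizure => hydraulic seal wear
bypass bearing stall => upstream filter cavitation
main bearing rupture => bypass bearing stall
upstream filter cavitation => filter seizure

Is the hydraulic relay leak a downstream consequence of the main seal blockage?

The main seal blockage leads to the bearing stall, the turbine wear, the hydraulic seal wear, the main sensor leak; the hydraulic relay leak is not among them.

No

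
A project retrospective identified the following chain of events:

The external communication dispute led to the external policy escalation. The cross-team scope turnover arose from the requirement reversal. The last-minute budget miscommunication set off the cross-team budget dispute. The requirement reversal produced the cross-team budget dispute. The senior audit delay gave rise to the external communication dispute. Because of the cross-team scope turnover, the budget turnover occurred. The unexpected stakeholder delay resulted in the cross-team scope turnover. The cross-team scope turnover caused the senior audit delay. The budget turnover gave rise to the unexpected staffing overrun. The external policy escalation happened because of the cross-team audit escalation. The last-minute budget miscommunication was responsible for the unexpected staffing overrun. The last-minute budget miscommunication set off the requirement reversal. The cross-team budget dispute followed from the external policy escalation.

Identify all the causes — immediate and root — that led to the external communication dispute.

Immediate cause of the external communication dispute: the senior audit delay.
Further upstream: the unexpected stakeholder delay, the last-minute budget miscommunication, the requirement reversal, the cross-team scope turnover.

the cross-team scope turnover, the last-minute budget miscommunication, the requirement reversal, the senior audit delay, the unexpected stakeholder delay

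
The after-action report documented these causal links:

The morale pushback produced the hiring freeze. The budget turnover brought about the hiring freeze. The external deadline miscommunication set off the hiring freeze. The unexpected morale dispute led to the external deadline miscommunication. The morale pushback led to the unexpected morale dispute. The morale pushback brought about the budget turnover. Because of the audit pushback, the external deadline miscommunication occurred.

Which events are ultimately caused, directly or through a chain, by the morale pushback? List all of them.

Direct effects: the unexpected morale dispute, the budget turnover, the hiring freeze.
2 steps out: the external deadline miscommunication.
Not reachable from it: the audit pushback.

the budget turnover, the external deadline miscommunication, the hiring freeze, the unexpected morale dispute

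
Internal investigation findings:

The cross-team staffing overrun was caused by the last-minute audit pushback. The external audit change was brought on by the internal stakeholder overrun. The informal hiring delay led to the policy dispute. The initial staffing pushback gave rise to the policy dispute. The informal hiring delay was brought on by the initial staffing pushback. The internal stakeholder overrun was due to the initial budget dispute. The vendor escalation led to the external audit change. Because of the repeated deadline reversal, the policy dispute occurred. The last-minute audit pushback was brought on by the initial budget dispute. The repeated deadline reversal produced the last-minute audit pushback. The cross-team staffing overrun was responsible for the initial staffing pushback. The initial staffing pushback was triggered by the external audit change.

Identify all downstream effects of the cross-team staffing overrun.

the informal hiring delay, the initial staffing pushback, the policy dispute

Direct effects: the initial staffing pushback.
2 steps out: the informal hiring delay, the policy dispute.
Not reachable from it: the repeated deadline reversal, the initial budget dispute, the internal stakeholder overrun, the last-minute audit pushback, the vendor escalation, the external audit change.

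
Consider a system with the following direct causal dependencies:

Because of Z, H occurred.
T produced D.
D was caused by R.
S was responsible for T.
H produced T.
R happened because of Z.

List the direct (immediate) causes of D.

Upstream contributors include Z, H, S, but only R, T feed directly into D.

R, T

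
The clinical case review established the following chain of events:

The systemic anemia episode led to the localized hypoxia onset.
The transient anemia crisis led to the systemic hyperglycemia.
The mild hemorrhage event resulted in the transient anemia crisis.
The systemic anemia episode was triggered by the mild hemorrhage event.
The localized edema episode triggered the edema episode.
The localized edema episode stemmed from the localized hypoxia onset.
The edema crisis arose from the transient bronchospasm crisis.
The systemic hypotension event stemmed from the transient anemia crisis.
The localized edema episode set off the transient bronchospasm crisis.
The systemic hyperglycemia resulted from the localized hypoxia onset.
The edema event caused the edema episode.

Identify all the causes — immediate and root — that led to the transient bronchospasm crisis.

Immediate cause of the transient bronchospasm crisis: the localized edema episode.
Further upstream: the mild hemorrhage event, the systemic anemia episode, the localized hypoxia onset.

the localized edema episode, the localized hypoxia onset, the mild hemorrhage event, the systemic anemia episode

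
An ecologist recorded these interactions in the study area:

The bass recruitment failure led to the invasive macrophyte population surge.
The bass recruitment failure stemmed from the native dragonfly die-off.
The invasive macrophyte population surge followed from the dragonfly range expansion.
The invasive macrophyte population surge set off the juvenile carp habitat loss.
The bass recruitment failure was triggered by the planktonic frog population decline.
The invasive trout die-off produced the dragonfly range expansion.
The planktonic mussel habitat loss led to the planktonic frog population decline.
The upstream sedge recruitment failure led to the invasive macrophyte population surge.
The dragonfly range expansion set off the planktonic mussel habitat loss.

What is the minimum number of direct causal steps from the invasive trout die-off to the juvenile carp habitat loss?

Shortest chain: the invasive trout die-off → the dragonfly range expansion → the invasive macrophyte population surge → the juvenile carp habitat loss.

3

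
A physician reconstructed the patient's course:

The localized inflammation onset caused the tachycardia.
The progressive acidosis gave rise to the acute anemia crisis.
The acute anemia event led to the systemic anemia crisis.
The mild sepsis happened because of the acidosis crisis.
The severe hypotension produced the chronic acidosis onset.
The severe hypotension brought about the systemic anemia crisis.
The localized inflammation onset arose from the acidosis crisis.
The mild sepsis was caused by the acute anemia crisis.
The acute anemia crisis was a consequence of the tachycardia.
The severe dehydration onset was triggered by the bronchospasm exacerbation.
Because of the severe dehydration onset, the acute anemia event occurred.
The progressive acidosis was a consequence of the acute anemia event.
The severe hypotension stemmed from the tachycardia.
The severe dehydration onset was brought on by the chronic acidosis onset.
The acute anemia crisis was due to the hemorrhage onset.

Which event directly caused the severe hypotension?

the tachycardia

Upstream contributors include the acidosis crisis, the localized inflammation onset, but only the tachycardia feeds directly into the severe hypotension.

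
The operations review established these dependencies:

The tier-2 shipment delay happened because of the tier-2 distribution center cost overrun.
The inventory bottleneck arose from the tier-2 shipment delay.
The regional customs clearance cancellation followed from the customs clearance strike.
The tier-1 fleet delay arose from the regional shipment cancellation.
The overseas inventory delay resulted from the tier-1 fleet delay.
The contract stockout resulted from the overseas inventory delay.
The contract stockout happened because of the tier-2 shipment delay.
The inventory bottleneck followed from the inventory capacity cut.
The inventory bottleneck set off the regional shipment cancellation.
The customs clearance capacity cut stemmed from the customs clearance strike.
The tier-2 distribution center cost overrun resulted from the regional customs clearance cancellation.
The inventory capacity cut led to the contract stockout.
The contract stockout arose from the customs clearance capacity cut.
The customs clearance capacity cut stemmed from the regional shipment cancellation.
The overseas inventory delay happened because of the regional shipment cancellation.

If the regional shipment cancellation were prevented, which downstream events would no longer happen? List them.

Downstream of the regional shipment cancellation: the tier-1 fleet delay, the overseas inventory delay, the customs clearance capacity cut, the contract stockout.
Of those, still caused via another path: the customs clearance capacity cut, the contract stockout.
The remainder have no surviving cause.

the overseas inventory delay, the tier-1 fleet delay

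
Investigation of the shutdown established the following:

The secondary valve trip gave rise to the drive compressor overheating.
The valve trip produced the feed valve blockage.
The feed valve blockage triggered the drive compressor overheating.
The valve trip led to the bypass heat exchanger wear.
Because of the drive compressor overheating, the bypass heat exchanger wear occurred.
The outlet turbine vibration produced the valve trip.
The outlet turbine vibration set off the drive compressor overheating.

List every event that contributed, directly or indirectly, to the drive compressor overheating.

Immediate causes of the drive compressor overheating: the outlet turbine vibration, the feed valve blockage, the secondary valve trip.
Further upstream: the valve trip.

the feed valve blockage, the outlet turbine vibration, the secondary valve trip, the valve trip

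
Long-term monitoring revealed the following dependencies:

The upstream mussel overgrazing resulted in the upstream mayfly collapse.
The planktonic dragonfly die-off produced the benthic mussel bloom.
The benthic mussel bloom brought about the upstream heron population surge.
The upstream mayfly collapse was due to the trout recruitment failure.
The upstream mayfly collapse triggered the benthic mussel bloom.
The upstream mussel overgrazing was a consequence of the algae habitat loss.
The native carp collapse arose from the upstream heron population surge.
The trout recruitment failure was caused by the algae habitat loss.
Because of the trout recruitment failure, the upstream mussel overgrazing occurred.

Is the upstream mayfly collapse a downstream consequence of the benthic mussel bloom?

No

The benthic mussel bloom leads to the upstream heron population surge, the native carp collapse; the upstream mayfly collapse is not among them.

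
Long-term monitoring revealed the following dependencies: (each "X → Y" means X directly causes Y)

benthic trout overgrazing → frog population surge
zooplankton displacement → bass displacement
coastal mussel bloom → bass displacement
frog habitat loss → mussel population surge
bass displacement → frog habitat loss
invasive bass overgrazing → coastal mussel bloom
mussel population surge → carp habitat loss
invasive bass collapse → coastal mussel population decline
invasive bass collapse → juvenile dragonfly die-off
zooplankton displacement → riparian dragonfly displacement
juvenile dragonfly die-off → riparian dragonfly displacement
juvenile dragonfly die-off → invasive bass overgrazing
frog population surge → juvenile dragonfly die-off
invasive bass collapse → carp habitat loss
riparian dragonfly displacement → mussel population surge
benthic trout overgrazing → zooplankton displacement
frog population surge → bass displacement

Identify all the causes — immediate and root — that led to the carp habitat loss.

the bass displacement, the benthic trout overgrazing, the coastal mussel bloom, the frog habitat loss, the frog population surge, the invasive bass collapse, the invasive bass overgrazing, the juvenile dragonfly die-off, the mussel population surge, the riparian dragonfly displacement, the zooplankton displacement

Immediate causes of the carp habitat loss: the invasive bass collapse, the mussel population surge.
Further upstream: the benthic trout overgrazing, the frog population surge, the juvenile dragonfly die-off, the invasive bass overgrazing, the coastal mussel bloom, the zooplankton displacement, the bass displacement, the riparian dragonfly displacement, the frog habitat loss.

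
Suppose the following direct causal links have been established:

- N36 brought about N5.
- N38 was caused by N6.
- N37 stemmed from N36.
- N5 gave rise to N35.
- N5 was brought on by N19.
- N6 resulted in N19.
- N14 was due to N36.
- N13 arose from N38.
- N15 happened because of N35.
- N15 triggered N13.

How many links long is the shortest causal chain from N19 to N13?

4

Shortest chain: N19 → N5 → N35 → N15 → N13.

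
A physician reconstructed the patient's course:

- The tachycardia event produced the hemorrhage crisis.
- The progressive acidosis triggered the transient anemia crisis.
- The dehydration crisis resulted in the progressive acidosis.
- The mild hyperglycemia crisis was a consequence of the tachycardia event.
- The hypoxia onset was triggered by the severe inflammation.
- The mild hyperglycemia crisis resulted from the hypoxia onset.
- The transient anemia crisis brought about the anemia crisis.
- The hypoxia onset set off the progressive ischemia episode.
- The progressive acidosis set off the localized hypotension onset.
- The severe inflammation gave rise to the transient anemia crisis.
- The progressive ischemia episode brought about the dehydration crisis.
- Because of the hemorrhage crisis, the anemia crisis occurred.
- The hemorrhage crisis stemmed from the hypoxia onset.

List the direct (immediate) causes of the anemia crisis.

the hemorrhage crisis, the transient anemia crisis

Upstream contributors include the tachycardia event, the severe inflammation, the hypoxia onset, the progressive ischemia episode, the dehydration crisis, the progressive acidosis, but only the hemorrhage crisis, the transient anemia crisis feed directly into the anemia crisis.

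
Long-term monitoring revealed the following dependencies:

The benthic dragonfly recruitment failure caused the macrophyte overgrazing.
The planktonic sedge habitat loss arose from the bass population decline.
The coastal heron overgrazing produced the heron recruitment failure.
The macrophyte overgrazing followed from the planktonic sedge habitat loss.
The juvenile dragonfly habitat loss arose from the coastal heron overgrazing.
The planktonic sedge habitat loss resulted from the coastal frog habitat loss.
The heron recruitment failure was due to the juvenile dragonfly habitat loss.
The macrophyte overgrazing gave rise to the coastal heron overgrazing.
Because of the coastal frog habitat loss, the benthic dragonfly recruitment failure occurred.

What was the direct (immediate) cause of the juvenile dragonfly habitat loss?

Upstream contributors include the coastal frog habitat loss, the planktonic sedge habitat loss, the benthic dragonfly recruitment failure, the macrophyte overgrazing, the bass population decline, but only the coastal heron overgrazing feeds directly into the juvenile dragonfly habitat loss.

the coastal heron overgrazing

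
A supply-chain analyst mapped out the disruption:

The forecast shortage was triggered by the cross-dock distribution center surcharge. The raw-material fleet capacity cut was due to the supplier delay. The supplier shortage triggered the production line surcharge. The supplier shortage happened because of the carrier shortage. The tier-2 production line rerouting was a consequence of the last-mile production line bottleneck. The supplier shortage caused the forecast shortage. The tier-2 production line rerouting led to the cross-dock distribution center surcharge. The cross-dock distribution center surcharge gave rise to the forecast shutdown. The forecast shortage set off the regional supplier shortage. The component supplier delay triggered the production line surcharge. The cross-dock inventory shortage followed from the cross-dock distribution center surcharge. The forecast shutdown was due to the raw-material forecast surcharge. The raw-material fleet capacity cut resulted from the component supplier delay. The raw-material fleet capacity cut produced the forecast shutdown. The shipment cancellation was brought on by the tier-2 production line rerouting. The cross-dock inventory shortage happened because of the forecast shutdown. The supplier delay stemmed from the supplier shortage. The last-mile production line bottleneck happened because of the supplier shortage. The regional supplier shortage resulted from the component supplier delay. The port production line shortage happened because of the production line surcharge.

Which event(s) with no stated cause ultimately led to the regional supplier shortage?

the carrier shortage, the component supplier delay

Tracing upstream from the regional supplier shortage: the regional supplier shortage ← the component supplier delay.
A separate upstream branch: the regional supplier shortage ← the forecast shortage ← the supplier shortage ← the carrier shortage.
Each of those chain origins has no stated cause.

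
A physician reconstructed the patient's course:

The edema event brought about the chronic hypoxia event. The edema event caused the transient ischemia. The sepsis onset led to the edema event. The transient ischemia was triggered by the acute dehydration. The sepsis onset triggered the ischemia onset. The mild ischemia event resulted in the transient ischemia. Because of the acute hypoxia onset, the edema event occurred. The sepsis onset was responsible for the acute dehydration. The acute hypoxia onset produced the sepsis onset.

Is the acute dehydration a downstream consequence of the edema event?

No

The edema event leads to the chronic hypoxia event, the transient ischemia; the acute dehydration is not among them.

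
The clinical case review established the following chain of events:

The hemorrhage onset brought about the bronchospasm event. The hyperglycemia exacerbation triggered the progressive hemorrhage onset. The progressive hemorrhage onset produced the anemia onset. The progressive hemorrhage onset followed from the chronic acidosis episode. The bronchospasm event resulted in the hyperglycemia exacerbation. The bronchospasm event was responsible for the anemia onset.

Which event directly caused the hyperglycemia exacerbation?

the bronchospasm event

Upstream contributors include the hemorrhage onset, but only the bronchospasm event feeds directly into the hyperglycemia exacerbation.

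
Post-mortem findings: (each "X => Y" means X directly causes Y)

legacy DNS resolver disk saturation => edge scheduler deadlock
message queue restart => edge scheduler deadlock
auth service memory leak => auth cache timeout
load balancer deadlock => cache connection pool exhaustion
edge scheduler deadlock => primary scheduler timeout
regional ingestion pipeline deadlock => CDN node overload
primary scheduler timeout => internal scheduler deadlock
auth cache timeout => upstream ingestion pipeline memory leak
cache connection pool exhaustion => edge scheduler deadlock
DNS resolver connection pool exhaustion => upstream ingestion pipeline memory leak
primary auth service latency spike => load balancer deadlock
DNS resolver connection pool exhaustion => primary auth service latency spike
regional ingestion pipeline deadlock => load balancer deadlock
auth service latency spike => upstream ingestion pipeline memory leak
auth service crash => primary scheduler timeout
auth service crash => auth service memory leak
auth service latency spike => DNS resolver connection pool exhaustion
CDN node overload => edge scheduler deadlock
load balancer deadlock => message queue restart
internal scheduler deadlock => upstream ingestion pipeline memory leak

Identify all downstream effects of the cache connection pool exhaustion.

Direct effects: the edge scheduler deadlock.
2 steps out: the primary scheduler timeout.
3 steps out: the internal scheduler deadlock.
4 steps out: the upstream ingestion pipeline memory leak.
Not reachable from it: the auth service crash, the auth service latency spike, the legacy DNS resolver disk saturation, the regional ingestion pipeline deadlock, the DNS resolver connection pool exhaustion, the CDN node overload, the primary auth service latency spike, the load balancer deadlock, the auth service memory leak, the message queue restart, the auth cache timeout.

the edge scheduler deadlock, the internal scheduler deadlock, the primary scheduler timeout, the upstream ingestion pipeline memory leak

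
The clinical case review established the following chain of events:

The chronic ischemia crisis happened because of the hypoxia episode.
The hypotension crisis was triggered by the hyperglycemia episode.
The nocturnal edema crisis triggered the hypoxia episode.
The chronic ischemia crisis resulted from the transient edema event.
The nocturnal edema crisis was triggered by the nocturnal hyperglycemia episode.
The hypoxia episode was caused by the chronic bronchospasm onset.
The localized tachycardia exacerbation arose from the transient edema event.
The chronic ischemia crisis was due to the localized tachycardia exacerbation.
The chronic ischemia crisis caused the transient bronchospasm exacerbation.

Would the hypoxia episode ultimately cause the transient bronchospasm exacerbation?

There is a causal chain: the hypoxia episode → the chronic ischemia crisis → the transient bronchospasm exacerbation.

Yes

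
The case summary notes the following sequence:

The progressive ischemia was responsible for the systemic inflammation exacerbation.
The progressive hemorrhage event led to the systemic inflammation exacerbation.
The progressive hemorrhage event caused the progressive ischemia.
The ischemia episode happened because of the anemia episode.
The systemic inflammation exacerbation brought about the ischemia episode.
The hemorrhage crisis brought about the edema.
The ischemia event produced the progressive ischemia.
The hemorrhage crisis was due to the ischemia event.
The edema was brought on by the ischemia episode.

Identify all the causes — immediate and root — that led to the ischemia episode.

the anemia episode, the ischemia event, the progressive hemorrhage event, the progressive ischemia, the systemic inflammation exacerbation

Immediate causes of the ischemia episode: the systemic inflammation exacerbation, the anemia episode.
Further upstream: the ischemia event, the progressive hemorrhage event, the progressive ischemia.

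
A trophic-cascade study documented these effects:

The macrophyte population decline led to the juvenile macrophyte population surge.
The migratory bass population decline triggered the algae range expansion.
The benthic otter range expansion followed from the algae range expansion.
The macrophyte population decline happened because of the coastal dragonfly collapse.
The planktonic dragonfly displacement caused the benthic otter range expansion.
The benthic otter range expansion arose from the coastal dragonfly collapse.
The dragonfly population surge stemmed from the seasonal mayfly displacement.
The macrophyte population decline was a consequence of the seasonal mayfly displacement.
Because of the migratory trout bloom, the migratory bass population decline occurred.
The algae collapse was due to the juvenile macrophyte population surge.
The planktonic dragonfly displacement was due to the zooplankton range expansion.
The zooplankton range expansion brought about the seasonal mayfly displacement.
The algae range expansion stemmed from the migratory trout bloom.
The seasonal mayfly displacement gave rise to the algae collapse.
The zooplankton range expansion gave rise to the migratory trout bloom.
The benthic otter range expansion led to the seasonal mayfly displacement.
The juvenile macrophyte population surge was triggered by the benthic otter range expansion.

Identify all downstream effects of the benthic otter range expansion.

Direct effects: the seasonal mayfly displacement, the juvenile macrophyte population surge.
2 steps out: the macrophyte population decline, the algae collapse, the dragonfly population surge.
Not reachable from it: the zooplankton range expansion, the migratory trout bloom, the planktonic dragonfly displacement, the migratory bass population decline, the algae range expansion, the coastal dragonfly collapse.

the algae collapse, the dragonfly population surge, the juvenile macrophyte population surge, the macrophyte population decline, the seasonal mayfly displacement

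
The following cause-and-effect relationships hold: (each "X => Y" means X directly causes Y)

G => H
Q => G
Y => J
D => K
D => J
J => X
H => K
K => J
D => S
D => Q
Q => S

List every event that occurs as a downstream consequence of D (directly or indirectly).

Direct effects: Q, S, K, J.
2 steps out: G, X.
3 steps out: H.
Not reachable from it: Y.

G, H, J, K, Q, S, X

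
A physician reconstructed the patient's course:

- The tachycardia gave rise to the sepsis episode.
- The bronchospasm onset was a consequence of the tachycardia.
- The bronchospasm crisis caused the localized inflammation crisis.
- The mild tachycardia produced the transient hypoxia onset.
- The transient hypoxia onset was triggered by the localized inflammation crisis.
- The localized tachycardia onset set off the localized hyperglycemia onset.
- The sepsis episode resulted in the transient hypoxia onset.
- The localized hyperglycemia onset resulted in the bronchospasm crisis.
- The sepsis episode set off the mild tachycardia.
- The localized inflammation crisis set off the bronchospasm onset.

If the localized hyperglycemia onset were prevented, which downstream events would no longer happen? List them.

Downstream of the localized hyperglycemia onset: the bronchospasm crisis, the localized inflammation crisis, the bronchospasm onset, the transient hypoxia onset.
Of those, still caused via another path: the bronchospasm onset, the transient hypoxia onset.
The remainder have no surviving cause.

the bronchospasm crisis, the localized inflammation crisis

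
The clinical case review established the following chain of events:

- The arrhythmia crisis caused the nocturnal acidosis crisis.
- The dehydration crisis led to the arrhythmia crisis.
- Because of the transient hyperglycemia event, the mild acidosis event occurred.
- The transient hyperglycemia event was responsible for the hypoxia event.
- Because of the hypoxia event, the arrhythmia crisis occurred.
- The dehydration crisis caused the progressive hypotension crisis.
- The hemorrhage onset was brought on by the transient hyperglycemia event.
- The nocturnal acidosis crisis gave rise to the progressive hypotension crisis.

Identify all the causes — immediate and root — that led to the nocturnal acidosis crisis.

Immediate cause of the nocturnal acidosis crisis: the arrhythmia crisis.
Further upstream: the dehydration crisis, the transient hyperglycemia event, the hypoxia event.

the arrhythmia crisis, the dehydration crisis, the hypoxia event, the transient hyperglycemia event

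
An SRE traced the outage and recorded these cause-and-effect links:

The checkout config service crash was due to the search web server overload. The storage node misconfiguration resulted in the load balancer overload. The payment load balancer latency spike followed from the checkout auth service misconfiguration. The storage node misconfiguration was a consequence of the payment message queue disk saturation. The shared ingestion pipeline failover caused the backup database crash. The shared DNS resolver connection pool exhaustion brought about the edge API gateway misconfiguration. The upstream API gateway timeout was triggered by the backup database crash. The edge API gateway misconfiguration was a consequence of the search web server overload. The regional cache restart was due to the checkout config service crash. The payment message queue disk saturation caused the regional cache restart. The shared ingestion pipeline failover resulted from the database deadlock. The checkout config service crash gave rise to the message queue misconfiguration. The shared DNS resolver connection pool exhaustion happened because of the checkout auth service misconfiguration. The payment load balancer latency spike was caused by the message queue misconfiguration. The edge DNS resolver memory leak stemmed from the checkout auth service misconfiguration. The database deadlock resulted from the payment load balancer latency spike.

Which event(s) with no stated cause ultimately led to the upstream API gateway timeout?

Tracing upstream from the upstream API gateway timeout: the upstream API gateway timeout ← the backup database crash ← the shared ingestion pipeline failover ← the database deadlock ← the payment load balancer latency spike ← the message queue misconfiguration ← the checkout config service crash ← the search web server overload.
A separate upstream branch: the upstream API gateway timeout ← the backup database crash ← the shared ingestion pipeline failover ← the database deadlock ← the payment load balancer latency spike ← the checkout auth service misconfiguration.
Each of those chain origins has no stated cause.

the checkout auth service misconfiguration, the search web server overload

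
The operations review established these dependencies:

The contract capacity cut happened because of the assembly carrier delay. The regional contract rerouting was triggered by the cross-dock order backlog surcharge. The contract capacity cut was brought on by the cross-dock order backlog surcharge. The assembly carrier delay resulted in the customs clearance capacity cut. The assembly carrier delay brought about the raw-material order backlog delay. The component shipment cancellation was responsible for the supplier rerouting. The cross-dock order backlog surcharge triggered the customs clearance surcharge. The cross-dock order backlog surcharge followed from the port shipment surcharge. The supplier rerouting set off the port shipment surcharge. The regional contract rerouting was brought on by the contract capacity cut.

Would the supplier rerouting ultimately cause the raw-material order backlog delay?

No

The supplier rerouting leads to the port shipment surcharge, the cross-dock order backlog surcharge, the customs clearance surcharge, the contract capacity cut, the regional contract rerouting; the raw-material order backlog delay is not among them.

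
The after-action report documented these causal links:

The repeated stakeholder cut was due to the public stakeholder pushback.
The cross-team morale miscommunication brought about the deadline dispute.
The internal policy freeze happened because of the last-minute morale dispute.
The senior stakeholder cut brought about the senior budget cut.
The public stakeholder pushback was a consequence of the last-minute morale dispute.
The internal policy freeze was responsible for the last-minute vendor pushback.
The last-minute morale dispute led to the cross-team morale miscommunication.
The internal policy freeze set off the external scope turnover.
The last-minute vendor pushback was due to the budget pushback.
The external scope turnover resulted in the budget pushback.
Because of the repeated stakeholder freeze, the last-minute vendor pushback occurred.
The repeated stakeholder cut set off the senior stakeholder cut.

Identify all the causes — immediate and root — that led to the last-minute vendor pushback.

Immediate causes of the last-minute vendor pushback: the internal policy freeze, the repeated stakeholder freeze, the budget pushback.
Further upstream: the last-minute morale dispute, the external scope turnover.

the budget pushback, the external scope turnover, the internal policy freeze, the last-minute morale dispute, the repeated stakeholder freeze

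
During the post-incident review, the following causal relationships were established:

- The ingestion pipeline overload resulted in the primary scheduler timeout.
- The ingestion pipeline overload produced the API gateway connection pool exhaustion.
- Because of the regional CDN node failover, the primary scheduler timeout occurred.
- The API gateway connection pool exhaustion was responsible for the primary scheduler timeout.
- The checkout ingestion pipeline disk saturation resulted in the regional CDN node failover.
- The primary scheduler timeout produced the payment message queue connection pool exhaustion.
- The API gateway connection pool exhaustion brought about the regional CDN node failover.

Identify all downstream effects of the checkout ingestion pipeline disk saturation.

Direct effects: the regional CDN node failover.
2 steps out: the primary scheduler timeout.
3 steps out: the payment message queue connection pool exhaustion.
Not reachable from it: the ingestion pipeline overload, the API gateway connection pool exhaustion.

the payment message queue connection pool exhaustion, the primary scheduler timeout, the regional CDN node failover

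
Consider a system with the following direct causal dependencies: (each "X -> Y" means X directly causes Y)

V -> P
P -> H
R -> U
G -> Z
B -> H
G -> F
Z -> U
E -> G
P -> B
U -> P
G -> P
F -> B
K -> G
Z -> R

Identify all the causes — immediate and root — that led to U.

Immediate causes of U: Z, R.
Further upstream: E, K, G.

E, G, K, R, Z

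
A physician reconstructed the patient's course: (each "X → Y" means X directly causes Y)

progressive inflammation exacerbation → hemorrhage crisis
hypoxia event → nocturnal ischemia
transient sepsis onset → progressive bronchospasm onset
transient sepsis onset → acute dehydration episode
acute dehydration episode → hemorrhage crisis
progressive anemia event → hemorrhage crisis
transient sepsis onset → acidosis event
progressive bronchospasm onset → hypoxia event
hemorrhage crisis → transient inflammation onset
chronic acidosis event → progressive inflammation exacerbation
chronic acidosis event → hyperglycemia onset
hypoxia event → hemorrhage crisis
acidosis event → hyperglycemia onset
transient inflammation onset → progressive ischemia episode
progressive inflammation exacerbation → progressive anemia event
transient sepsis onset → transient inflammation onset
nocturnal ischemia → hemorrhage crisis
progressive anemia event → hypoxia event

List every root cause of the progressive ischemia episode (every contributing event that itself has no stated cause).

the chronic acidosis event, the transient sepsis onset

Tracing upstream from the progressive ischemia episode: the progressive ischemia episode ← the transient inflammation onset ← the hemorrhage crisis ← the progressive inflammation exacerbation ← the chronic acidosis event.
A separate upstream branch: the progressive ischemia episode ← the transient inflammation onset ← the transient sepsis onset.
Each of those chain origins has no stated cause.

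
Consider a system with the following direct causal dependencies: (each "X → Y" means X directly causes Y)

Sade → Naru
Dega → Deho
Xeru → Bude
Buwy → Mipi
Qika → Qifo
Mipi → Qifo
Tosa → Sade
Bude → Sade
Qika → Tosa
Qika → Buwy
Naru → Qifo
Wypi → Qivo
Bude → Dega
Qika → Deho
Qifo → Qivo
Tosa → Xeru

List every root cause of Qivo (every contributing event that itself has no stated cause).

Tracing upstream from Qivo: Qivo ← Qifo ← Qika.
A separate upstream branch: Qivo ← Wypi.
Each of those chain origins has no stated cause.

Qika, Wypi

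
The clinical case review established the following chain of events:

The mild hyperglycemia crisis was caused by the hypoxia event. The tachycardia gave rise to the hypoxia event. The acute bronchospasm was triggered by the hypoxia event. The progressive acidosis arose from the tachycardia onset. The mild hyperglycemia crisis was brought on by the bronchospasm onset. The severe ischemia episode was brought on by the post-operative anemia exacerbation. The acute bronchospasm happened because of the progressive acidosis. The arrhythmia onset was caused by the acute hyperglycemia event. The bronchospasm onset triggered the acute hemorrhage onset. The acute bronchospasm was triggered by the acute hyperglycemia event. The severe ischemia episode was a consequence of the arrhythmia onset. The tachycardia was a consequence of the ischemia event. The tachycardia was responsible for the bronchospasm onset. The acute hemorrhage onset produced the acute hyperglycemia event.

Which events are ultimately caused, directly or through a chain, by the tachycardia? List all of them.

Direct effects: the hypoxia event, the bronchospasm onset.
2 steps out: the acute hemorrhage onset, the mild hyperglycemia crisis, the acute bronchospasm.
3 steps out: the acute hyperglycemia event.
4 steps out: the arrhythmia onset.
5 steps out: the severe ischemia episode.
Not reachable from it: the ischemia event, the post-operative anemia exacerbation, the tachycardia onset, the progressive acidosis.

the acute bronchospasm, the acute hemorrhage onset, the acute hyperglycemia event, the arrhythmia onset, the bronchospasm onset, the hypoxia event, the mild hyperglycemia crisis, the severe ischemia episode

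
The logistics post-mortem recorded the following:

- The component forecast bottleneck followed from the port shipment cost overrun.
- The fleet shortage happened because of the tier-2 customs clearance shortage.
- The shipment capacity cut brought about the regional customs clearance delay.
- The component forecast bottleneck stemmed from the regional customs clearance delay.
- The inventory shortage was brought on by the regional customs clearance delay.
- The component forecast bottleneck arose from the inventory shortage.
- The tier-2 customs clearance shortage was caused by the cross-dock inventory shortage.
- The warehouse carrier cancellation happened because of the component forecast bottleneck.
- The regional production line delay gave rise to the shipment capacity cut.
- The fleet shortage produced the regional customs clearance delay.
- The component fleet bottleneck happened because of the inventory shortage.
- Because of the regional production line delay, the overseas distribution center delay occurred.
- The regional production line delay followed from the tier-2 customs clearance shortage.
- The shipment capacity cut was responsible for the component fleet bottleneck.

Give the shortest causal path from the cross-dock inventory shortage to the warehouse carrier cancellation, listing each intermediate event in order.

the cross-dock inventory shortage → the tier-2 customs clearance shortage → the fleet shortage → the regional customs clearance delay → the component forecast bottleneck → the warehouse carrier cancellation

the cross-dock inventory shortage → the tier-2 customs clearance shortage
the tier-2 customs clearance shortage → the fleet shortage
the fleet shortage → the regional customs clearance delay
the regional customs clearance delay → the component forecast bottleneck
the component forecast bottleneck → the warehouse carrier cancellation
Length: 5 steps.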